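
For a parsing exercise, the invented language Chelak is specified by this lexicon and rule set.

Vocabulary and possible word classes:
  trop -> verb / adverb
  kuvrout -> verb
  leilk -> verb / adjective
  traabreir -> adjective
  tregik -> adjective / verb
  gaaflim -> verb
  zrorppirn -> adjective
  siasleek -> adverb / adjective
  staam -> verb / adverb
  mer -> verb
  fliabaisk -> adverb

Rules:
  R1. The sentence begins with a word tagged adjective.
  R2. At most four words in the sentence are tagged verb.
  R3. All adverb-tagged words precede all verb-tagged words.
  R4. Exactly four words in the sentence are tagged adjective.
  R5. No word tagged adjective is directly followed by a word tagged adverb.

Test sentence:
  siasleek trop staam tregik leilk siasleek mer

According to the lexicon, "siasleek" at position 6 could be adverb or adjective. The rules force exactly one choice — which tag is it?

adjective

Candidates per position — 1:siasleek {adverb,adjective}; 2:trop {verb,adverb}; 3:staam {verb,adverb}; 4:tregik {adjective,verb}; 5:leilk {verb,adjective}; 6:siasleek {adverb,adjective}; 7:mer {verb}.
Position 1: adverb is ruled out by rule 1; that leaves adjective.
Position 2: adverb is ruled out by rule 5; that leaves verb.
Position 3: adverb is ruled out by rule 3; that leaves verb.
Position 4: verb is ruled out by rule 4; that leaves adjective.
Position 5: verb is ruled out by rule 4; that leaves adjective.
Position 6: adverb is ruled out by rule 3; that leaves adjective.
The unique satisfying tagging is: adjective verb verb adjective adjective adjective verb.
Rule-by-rule: rule 1 ✓; rule 2 ✓; rule 3 ✓; rule 4 ✓; rule 5 ✓.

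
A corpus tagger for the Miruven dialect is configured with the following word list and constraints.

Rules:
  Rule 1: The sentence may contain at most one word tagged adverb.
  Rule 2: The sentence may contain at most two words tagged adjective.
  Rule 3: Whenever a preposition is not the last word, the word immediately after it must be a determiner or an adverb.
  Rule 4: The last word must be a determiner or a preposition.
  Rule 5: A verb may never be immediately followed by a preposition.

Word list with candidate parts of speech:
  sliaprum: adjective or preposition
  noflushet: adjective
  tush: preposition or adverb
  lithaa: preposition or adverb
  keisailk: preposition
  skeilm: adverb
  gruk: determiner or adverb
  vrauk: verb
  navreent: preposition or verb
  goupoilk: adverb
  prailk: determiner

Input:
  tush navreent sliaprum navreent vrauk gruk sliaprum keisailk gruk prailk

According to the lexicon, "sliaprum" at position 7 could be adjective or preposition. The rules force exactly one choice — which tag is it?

adjective

Candidates per position — 1:tush {preposition,adverb}; 2:navreent {preposition,verb}; 3:sliaprum {adjective,preposition}; 4:navreent {preposition,verb}; 5:vrauk {verb}; 6:gruk {determiner,adverb}; 7:sliaprum {adjective,preposition}; 8:keisailk {preposition}; 9:gruk {determiner,adverb}; 10:prailk {determiner}.
At position 1, choosing preposition makes rule 3 impossible to satisfy; hence adverb.
At position 2, choosing preposition makes rule 3 impossible to satisfy; hence verb.
At position 3, choosing preposition makes rule 3 impossible to satisfy; hence adjective.
At position 4, choosing preposition makes rule 3 impossible to satisfy; hence verb.
At position 6, choosing adverb makes rule 1 impossible to satisfy; hence determiner.
At position 7, choosing preposition makes rule 3 impossible to satisfy; hence adjective.
At position 9, choosing adverb makes rule 1 impossible to satisfy; hence determiner.
The unique satisfying tagging is: adverb verb adjective verb verb determiner adjective preposition determiner determiner.
Verifying each rule — rule 1 ok; rule 2 ok; rule 3 ok; rule 4 ok; rule 5 ok.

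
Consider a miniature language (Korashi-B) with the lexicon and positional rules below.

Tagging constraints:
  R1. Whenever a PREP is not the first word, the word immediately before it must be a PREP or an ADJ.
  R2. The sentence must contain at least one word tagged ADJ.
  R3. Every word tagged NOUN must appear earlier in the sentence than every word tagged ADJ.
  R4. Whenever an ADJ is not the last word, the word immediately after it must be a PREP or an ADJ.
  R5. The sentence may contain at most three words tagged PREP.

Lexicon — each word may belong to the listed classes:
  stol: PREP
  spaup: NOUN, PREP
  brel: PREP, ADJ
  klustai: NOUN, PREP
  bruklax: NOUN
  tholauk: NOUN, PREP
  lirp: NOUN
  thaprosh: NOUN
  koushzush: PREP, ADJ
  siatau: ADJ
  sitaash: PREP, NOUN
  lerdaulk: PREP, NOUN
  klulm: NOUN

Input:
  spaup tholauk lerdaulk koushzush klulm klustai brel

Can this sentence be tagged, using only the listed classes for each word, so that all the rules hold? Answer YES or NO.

Candidates per position — 1:spaup {NOUN,PREP}; 2:tholauk {NOUN,PREP}; 3:lerdaulk {PREP,NOUN}; 4:koushzush {PREP,ADJ}; 5:klulm {NOUN}; 6:klustai {NOUN,PREP}; 7:brel {PREP,ADJ}.
Every candidate sequence violates at least one rule; no consistent tagging exists.

NO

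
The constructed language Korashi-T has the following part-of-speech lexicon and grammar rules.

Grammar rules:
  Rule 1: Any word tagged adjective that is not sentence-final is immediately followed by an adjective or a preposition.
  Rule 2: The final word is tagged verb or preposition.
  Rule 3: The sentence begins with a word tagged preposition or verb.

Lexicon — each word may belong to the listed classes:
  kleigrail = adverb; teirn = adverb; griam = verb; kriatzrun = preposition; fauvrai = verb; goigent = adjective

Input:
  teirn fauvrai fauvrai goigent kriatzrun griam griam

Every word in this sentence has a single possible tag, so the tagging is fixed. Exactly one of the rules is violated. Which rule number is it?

Fixed tagging: adverb verb verb adjective preposition verb verb.
Checking each rule: R1 pass, R2 pass, R3 fail.
Only rule 3 fails.

3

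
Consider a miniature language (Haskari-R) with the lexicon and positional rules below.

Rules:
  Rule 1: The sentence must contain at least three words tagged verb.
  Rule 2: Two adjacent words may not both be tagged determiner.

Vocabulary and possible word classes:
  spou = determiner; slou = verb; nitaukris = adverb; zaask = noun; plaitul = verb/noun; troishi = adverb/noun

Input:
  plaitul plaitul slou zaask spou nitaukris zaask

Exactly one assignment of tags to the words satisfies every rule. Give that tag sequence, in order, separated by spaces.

verb verb verb noun determiner adverb noun

Candidates per position — 1:plaitul {verb,noun}; 2:plaitul {verb,noun}; 3:slou {verb}; 4:zaask {noun}; 5:spou {determiner}; 6:nitaukris {adverb}; 7:zaask {noun}.
Word 1 cannot be noun — rule 1 would then fail for every completion. It is verb.
Word 2 cannot be noun — rule 1 would then fail for every completion. It is verb.
The only consistent sequence is: verb verb verb noun determiner adverb noun.
Checking: rule 1 ok; rule 2 ok.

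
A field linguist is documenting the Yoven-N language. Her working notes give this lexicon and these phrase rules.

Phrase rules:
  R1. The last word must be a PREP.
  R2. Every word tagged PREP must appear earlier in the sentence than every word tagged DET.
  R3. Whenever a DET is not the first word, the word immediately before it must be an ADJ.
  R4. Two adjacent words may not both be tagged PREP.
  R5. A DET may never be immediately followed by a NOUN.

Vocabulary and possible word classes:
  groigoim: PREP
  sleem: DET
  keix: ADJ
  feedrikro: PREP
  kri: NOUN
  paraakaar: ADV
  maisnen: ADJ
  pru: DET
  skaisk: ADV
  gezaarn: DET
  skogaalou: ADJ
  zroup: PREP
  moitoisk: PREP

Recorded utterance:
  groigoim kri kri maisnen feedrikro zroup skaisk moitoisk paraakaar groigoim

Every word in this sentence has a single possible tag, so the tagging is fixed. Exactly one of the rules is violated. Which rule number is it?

4

Fixed tagging: PREP NOUN NOUN ADJ PREP PREP ADV PREP ADV PREP.
Rule check: R1 ✓, R2 ✓, R3 ✓, R4 ✗, R5 ✓.
Only rule 4 fails.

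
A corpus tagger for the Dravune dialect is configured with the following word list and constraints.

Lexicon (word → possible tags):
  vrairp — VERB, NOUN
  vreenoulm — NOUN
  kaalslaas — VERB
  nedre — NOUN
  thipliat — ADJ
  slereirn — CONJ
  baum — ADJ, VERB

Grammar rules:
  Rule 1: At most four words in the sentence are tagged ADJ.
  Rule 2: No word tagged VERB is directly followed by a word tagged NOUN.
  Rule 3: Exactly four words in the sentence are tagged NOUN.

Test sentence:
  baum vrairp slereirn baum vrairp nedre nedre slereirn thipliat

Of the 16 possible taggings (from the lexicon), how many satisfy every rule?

Candidates per position — 1:baum {ADJ,VERB}; 2:vrairp {VERB,NOUN}; 3:slereirn {CONJ}; 4:baum {ADJ,VERB}; 5:vrairp {VERB,NOUN}; 6:nedre {NOUN}; 7:nedre {NOUN}; 8:slereirn {CONJ}; 9:thipliat {ADJ}.
There are 16 candidate sequences in total.
The sequences that satisfy every rule: ADJ NOUN CONJ ADJ NOUN NOUN NOUN CONJ ADJ.
Count = 1.

1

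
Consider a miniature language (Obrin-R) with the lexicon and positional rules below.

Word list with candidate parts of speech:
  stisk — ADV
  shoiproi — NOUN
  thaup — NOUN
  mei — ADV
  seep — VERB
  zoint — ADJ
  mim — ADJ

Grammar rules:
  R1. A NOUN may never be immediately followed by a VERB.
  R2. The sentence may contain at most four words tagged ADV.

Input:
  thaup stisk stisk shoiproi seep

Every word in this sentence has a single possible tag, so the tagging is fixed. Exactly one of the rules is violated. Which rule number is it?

1

Fixed tagging: NOUN ADV ADV NOUN VERB.
Rule check: R1 violated, R2 holds.
Only rule 1 fails.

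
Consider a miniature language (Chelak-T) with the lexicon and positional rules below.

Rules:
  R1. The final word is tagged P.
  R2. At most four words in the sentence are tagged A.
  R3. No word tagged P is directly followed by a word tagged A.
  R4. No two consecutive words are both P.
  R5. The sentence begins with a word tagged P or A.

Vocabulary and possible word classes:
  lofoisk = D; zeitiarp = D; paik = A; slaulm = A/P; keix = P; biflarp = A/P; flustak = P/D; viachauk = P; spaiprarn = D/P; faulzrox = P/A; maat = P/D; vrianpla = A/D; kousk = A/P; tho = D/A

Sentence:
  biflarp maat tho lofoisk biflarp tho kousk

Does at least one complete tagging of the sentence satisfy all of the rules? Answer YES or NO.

YES

Candidates per position — 1:biflarp {A,P}; 2:maat {P,D}; 3:tho {D,A}; 4:lofoisk {D}; 5:biflarp {A,P}; 6:tho {D,A}; 7:kousk {A,P}.
One satisfying assignment: P D A D P D P.
Check: rule 1 ✓; rule 2 ✓; rule 3 ✓; rule 4 ✓; rule 5 ✓.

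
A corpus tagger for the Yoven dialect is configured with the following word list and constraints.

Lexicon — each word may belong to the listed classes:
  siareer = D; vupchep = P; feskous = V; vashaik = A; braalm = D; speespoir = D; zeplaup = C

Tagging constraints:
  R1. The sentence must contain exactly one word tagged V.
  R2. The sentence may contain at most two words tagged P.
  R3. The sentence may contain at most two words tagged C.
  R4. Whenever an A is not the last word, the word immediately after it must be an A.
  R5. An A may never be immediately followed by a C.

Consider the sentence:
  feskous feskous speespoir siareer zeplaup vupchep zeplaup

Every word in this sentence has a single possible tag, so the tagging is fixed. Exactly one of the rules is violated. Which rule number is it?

1

Fixed tagging: V V D D C P C.
Rule check: R1 fails, R2 ok, R3 ok, R4 ok, R5 ok.
Only rule 1 fails.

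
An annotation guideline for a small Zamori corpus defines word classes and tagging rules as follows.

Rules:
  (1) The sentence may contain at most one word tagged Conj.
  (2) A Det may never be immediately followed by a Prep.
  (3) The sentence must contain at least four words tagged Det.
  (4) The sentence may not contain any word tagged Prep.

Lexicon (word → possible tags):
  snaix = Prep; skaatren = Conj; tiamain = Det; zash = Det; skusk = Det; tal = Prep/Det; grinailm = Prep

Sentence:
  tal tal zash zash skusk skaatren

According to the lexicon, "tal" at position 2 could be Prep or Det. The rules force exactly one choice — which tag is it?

Candidates per position — 1:tal {Prep,Det}; 2:tal {Prep,Det}; 3:zash {Det}; 4:zash {Det}; 5:skusk {Det}; 6:skaatren {Conj}.
Position 1: Prep is ruled out by rule 4; that leaves Det.
Position 2: Prep is ruled out by rule 2; that leaves Det.
The unique satisfying tagging is: Det Det Det Det Det Conj.
Verifying each rule — rule 1 ✓; rule 2 ✓; rule 3 ✓; rule 4 ✓.

Det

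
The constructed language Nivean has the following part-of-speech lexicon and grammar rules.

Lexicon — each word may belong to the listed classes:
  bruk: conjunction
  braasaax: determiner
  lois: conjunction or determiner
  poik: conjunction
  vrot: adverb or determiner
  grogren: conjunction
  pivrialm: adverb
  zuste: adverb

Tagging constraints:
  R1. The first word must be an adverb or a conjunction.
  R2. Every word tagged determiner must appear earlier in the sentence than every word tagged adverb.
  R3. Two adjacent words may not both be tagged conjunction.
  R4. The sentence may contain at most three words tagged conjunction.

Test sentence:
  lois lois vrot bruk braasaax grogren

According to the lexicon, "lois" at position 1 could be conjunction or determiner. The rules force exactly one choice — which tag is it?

Candidates per position — 1:lois {conjunction,determiner}; 2:lois {conjunction,determiner}; 3:vrot {adverb,determiner}; 4:bruk {conjunction}; 5:braasaax {determiner}; 6:grogren {conjunction}.
Word 1 cannot be determiner — rule 1 would then fail for every completion. It is conjunction.
Word 2 cannot be conjunction — rule 3 would then fail for every completion. It is determiner.
Word 3 cannot be adverb — rule 2 would then fail for every completion. It is determiner.
So the tagging must be: conjunction determiner determiner conjunction determiner conjunction.
Verifying each rule — rule 1 satisfied; rule 2 satisfied; rule 3 satisfied; rule 4 satisfied.

conjunction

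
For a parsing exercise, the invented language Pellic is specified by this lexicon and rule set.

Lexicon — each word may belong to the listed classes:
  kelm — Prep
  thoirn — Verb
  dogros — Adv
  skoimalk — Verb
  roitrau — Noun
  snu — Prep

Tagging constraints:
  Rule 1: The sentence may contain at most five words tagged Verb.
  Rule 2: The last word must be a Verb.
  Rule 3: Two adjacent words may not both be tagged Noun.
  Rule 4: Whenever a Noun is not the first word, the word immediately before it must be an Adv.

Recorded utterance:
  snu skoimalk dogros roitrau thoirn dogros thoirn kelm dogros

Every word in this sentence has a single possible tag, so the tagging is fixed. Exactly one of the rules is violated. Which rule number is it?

2

Fixed tagging: Prep Verb Adv Noun Verb Adv Verb Prep Adv.
Checking each rule: R1 pass, R2 fail, R3 pass, R4 pass.
Only rule 2 fails.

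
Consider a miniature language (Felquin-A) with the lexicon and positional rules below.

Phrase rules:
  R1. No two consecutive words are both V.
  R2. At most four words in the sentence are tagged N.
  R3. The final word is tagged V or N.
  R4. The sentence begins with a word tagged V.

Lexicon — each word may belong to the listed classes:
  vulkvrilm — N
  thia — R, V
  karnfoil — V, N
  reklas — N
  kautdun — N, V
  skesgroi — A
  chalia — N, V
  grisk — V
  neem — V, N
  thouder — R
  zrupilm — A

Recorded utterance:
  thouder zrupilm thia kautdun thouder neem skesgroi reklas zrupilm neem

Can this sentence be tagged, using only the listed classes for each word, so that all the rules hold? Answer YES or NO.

NO

Candidates per position — 1:thouder {R}; 2:zrupilm {A}; 3:thia {R,V}; 4:kautdun {N,V}; 5:thouder {R}; 6:neem {V,N}; 7:skesgroi {A}; 8:reklas {N}; 9:zrupilm {A}; 10:neem {V,N}.
Rule 4 cannot be satisfied by any choice of tags from the lexicon.
So there is no consistent tagging.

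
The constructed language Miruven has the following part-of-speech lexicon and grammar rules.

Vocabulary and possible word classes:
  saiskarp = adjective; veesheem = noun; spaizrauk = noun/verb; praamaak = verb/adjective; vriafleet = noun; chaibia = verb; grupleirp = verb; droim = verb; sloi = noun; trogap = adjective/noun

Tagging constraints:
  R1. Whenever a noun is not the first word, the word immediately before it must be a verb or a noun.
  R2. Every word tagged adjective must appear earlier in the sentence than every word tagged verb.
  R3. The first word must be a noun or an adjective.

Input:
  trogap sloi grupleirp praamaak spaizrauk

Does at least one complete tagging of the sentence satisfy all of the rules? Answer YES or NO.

Candidates per position — 1:trogap {adjective,noun}; 2:sloi {noun}; 3:grupleirp {verb}; 4:praamaak {verb,adjective}; 5:spaizrauk {noun,verb}.
One satisfying assignment: noun noun verb verb verb.
Check: rule 1 holds; rule 2 holds; rule 3 holds.

YES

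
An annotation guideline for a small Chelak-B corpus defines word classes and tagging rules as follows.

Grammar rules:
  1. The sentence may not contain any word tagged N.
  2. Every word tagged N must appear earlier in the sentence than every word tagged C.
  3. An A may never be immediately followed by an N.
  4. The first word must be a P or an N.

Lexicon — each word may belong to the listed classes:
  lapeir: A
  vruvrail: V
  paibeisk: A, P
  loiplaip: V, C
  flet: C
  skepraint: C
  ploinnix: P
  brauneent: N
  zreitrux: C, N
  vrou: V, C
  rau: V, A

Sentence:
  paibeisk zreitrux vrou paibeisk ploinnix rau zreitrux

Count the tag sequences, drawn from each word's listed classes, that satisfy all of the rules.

Candidates per position — 1:paibeisk {A,P}; 2:zreitrux {C,N}; 3:vrou {V,C}; 4:paibeisk {A,P}; 5:ploinnix {P}; 6:rau {V,A}; 7:zreitrux {C,N}.
There are 64 candidate sequences in total.
Checking each against the rules leaves 8 sequences.
Count = 8.

8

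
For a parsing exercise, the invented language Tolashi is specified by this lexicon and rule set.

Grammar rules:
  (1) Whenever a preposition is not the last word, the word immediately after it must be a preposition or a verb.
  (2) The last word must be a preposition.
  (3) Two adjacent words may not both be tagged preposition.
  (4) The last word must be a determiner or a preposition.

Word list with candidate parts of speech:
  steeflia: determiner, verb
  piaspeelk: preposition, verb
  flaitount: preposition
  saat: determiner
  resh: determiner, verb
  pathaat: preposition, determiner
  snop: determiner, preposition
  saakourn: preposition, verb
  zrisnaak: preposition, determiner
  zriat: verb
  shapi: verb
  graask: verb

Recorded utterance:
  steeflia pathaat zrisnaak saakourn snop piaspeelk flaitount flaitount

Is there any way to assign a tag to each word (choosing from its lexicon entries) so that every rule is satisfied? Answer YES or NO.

Candidates per position — 1:steeflia {determiner,verb}; 2:pathaat {preposition,determiner}; 3:zrisnaak {preposition,determiner}; 4:saakourn {preposition,verb}; 5:snop {determiner,preposition}; 6:piaspeelk {preposition,verb}; 7:flaitount {preposition}; 8:flaitount {preposition}.
Rule 3 cannot be satisfied by any choice of tags from the lexicon.
So there is no consistent tagging.

NO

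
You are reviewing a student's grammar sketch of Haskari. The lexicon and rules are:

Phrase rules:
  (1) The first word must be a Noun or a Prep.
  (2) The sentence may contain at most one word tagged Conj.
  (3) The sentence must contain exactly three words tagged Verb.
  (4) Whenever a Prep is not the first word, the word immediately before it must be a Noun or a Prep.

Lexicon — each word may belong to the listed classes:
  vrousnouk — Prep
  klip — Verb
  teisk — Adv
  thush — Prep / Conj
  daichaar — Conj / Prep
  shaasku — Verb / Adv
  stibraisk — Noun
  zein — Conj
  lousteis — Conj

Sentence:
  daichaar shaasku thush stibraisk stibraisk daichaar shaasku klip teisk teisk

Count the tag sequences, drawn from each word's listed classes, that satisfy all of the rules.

1

Candidates per position — 1:daichaar {Conj,Prep}; 2:shaasku {Verb,Adv}; 3:thush {Prep,Conj}; 4:stibraisk {Noun}; 5:stibraisk {Noun}; 6:daichaar {Conj,Prep}; 7:shaasku {Verb,Adv}; 8:klip {Verb}; 9:teisk {Adv}; 10:teisk {Adv}.
There are 32 candidate sequences in total.
The sequences that satisfy every rule: Prep Verb Conj Noun Noun Prep Verb Verb Adv Adv.
Count = 1.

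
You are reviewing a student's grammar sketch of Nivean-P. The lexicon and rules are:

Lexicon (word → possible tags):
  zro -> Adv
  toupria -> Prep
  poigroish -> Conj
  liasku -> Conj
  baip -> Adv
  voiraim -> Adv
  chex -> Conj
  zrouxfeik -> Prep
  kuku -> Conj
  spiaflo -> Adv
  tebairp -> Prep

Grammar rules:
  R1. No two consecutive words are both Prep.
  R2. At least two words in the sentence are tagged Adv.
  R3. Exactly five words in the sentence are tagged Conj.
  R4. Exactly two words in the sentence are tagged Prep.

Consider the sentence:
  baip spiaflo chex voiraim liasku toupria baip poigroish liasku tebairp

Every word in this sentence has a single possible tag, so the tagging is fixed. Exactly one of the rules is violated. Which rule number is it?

3

Fixed tagging: Adv Adv Conj Adv Conj Prep Adv Conj Conj Prep.
Rule check: R1 holds, R2 holds, R3 violated, R4 holds.
Only rule 3 fails.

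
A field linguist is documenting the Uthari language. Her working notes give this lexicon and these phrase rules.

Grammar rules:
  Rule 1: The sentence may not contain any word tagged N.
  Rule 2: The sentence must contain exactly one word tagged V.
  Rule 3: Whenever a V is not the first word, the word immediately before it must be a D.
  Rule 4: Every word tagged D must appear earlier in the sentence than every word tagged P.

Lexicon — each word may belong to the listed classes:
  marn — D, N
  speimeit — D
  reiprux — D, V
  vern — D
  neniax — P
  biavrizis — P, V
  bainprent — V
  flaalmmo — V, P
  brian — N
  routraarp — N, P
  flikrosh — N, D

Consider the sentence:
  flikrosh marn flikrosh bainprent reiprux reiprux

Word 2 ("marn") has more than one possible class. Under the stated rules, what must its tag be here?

Candidates per position — 1:flikrosh {N,D}; 2:marn {D,N}; 3:flikrosh {N,D}; 4:bainprent {V}; 5:reiprux {D,V}; 6:reiprux {D,V}.
Position 1: N is ruled out by rule 1; that leaves D.
Position 2: N is ruled out by rule 1; that leaves D.
Position 3: N is ruled out by rule 1; that leaves D.
Position 5: V is ruled out by rule 2; that leaves D.
Position 6: V is ruled out by rule 2; that leaves D.
So the tagging must be: D D D V D D.
Check: rule 1 ✓; rule 2 ✓; rule 3 ✓; rule 4 ✓.

D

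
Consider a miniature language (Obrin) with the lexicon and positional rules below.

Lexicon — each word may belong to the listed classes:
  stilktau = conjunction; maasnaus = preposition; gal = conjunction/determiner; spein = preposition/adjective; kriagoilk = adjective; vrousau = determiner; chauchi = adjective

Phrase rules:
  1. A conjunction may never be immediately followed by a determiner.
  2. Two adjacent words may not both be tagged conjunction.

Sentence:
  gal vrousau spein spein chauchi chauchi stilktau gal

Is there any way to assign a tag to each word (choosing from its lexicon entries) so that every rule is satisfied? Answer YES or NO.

NO

Candidates per position — 1:gal {conjunction,determiner}; 2:vrousau {determiner}; 3:spein {preposition,adjective}; 4:spein {preposition,adjective}; 5:chauchi {adjective}; 6:chauchi {adjective}; 7:stilktau {conjunction}; 8:gal {conjunction,determiner}.
Every candidate sequence violates at least one rule; no consistent tagging exists.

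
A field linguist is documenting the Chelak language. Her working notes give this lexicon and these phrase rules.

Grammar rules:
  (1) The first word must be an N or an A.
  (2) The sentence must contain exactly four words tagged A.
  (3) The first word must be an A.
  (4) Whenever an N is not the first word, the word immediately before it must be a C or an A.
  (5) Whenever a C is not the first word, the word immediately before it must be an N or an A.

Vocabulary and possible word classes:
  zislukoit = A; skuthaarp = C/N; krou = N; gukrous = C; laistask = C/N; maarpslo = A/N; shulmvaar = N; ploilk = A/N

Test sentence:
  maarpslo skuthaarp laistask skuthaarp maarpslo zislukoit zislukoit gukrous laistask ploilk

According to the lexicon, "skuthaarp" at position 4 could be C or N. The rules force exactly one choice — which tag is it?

C

Candidates per position — 1:maarpslo {A,N}; 2:skuthaarp {C,N}; 3:laistask {C,N}; 4:skuthaarp {C,N}; 5:maarpslo {A,N}; 6:zislukoit {A}; 7:zislukoit {A}; 8:gukrous {C}; 9:laistask {C,N}; 10:ploilk {A,N}.
Position 1: tagging it N would leave rule 3 unsatisfiable, so it must be A.
Position 9: tagging it C would leave rule 5 unsatisfiable, so it must be N.
Position 10: tagging it N would leave rule 4 unsatisfiable, so it must be A.
Position 5: tagging it A would leave rule 2 unsatisfiable, so it must be N.
Position 4: tagging it N would leave rule 4 unsatisfiable, so it must be C.
Position 3: tagging it C would leave rule 5 unsatisfiable, so it must be N.
Position 2: tagging it N would leave rule 4 unsatisfiable, so it must be C.
That leaves exactly one tagging: A C N C N A A C N A.
Check: rule 1 ok; rule 2 ok; rule 3 ok; rule 4 ok; rule 5 ok.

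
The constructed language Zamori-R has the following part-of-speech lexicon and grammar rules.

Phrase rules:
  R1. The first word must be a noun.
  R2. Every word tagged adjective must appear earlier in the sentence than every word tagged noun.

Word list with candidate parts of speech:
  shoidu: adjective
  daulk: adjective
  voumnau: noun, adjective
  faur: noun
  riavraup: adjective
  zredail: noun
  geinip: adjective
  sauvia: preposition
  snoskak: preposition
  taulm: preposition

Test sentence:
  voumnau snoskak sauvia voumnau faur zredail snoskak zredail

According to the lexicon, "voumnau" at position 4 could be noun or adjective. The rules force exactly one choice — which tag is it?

noun

Candidates per position — 1:voumnau {noun,adjective}; 2:snoskak {preposition}; 3:sauvia {preposition}; 4:voumnau {noun,adjective}; 5:faur {noun}; 6:zredail {noun}; 7:snoskak {preposition}; 8:zredail {noun}.
If word 1 were adjective, no tagging could satisfy rule 1; so word 1 is noun.
If word 4 were adjective, no tagging could satisfy rule 2; so word 4 is noun.
The only consistent sequence is: noun preposition preposition noun noun noun preposition noun.
Checking: rule 1 holds; rule 2 holds.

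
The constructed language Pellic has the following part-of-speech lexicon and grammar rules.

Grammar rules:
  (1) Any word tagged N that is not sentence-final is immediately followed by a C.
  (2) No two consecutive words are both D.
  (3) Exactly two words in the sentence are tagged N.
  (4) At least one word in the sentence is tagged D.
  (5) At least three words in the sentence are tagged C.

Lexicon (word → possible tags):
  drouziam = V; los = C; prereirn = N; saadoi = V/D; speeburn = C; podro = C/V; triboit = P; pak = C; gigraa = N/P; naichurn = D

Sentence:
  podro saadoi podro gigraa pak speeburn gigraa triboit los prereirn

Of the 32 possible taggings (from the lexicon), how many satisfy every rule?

Candidates per position — 1:podro {C,V}; 2:saadoi {V,D}; 3:podro {C,V}; 4:gigraa {N,P}; 5:pak {C}; 6:speeburn {C}; 7:gigraa {N,P}; 8:triboit {P}; 9:los {C}; 10:prereirn {N}.
There are 32 candidate sequences in total.
The sequences that satisfy every rule: C D C N C C P P C N; C D V N C C P P C N; V D C N C C P P C N; V D V N C C P P C N.
Count = 4.

4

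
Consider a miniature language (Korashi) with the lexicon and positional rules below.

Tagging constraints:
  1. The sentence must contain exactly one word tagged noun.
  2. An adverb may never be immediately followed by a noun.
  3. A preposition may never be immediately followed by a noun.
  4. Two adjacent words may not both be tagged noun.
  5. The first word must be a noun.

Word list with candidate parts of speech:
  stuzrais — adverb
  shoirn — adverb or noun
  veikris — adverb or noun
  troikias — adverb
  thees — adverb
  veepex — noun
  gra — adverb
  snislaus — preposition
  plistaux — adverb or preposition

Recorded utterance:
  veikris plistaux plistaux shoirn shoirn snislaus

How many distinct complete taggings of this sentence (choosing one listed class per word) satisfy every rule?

4

Candidates per position — 1:veikris {adverb,noun}; 2:plistaux {adverb,preposition}; 3:plistaux {adverb,preposition}; 4:shoirn {adverb,noun}; 5:shoirn {adverb,noun}; 6:snislaus {preposition}.
There are 32 candidate sequences in total.
The sequences that satisfy every rule: noun adverb adverb adverb adverb preposition; noun adverb preposition adverb adverb preposition; noun preposition adverb adverb adverb preposition; noun preposition preposition adverb adverb preposition.
Count = 4.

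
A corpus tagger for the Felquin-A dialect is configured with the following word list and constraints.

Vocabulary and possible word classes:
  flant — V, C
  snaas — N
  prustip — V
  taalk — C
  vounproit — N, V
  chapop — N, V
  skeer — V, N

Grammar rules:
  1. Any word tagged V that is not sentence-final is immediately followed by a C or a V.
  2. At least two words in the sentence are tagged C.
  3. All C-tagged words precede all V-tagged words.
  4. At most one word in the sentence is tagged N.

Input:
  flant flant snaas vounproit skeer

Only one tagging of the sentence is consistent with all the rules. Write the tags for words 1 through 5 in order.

C C N V V

Candidates per position — 1:flant {V,C}; 2:flant {V,C}; 3:snaas {N}; 4:vounproit {N,V}; 5:skeer {V,N}.
At position 1, choosing V makes rule 2 impossible to satisfy; hence C.
At position 2, choosing V makes rule 1 impossible to satisfy; hence C.
At position 4, choosing N makes rule 4 impossible to satisfy; hence V.
At position 5, choosing N makes rule 1 impossible to satisfy; hence V.
So the tagging must be: C C N V V.
Checking: rule 1 satisfied; rule 2 satisfied; rule 3 satisfied; rule 4 satisfied.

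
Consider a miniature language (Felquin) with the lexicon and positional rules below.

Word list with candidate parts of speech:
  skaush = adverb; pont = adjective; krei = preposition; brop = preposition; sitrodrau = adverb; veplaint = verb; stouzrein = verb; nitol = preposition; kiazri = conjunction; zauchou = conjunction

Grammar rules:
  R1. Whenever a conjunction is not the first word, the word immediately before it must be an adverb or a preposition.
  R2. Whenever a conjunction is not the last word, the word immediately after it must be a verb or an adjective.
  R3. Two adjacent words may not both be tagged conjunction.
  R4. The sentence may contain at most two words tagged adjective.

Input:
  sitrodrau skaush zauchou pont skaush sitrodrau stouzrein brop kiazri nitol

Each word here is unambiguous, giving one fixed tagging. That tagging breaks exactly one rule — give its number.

2

Fixed tagging: adverb adverb conjunction adjective adverb adverb verb preposition conjunction preposition.
Rule check: R1 ok, R2 fails, R3 ok, R4 ok.
Only rule 2 fails.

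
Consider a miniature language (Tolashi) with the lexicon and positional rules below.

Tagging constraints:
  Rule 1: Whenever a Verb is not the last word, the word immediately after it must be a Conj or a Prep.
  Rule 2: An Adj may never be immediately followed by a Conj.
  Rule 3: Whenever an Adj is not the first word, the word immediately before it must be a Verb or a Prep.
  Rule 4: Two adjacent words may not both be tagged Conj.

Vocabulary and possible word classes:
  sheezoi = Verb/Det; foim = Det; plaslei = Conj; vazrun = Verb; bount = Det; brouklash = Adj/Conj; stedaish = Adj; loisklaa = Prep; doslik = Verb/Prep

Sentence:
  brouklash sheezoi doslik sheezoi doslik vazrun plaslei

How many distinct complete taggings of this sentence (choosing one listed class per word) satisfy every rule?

8

Candidates per position — 1:brouklash {Adj,Conj}; 2:sheezoi {Verb,Det}; 3:doslik {Verb,Prep}; 4:sheezoi {Verb,Det}; 5:doslik {Verb,Prep}; 6:vazrun {Verb}; 7:plaslei {Conj}.
There are 32 candidate sequences in total.
Checking each against the rules leaves 8 sequences.
Count = 8.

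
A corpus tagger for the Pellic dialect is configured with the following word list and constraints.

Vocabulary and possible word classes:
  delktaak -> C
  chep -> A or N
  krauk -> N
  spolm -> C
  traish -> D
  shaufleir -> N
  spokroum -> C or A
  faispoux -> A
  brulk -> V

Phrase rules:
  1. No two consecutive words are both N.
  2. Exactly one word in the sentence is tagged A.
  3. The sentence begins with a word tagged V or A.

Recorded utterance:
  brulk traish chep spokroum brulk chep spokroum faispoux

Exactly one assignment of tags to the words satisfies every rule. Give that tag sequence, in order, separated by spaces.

Candidates per position — 1:brulk {V}; 2:traish {D}; 3:chep {A,N}; 4:spokroum {C,A}; 5:brulk {V}; 6:chep {A,N}; 7:spokroum {C,A}; 8:faispoux {A}.
Position 3: A is ruled out by rule 2; that leaves N.
Position 4: A is ruled out by rule 2; that leaves C.
Position 6: A is ruled out by rule 2; that leaves N.
Position 7: A is ruled out by rule 2; that leaves C.
The only consistent sequence is: V D N C V N C A.
Checking: rule 1 satisfied; rule 2 satisfied; rule 3 satisfied.

V D N C V N C A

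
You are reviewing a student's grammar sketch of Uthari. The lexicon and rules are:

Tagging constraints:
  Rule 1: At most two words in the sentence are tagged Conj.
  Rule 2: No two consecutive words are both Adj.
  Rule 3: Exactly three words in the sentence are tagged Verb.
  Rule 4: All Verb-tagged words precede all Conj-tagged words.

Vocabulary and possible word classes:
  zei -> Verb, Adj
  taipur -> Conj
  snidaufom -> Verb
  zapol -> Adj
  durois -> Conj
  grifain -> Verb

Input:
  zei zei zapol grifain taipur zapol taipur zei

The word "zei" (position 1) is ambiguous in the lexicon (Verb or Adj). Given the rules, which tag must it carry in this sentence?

Verb

Candidates per position — 1:zei {Verb,Adj}; 2:zei {Verb,Adj}; 3:zapol {Adj}; 4:grifain {Verb}; 5:taipur {Conj}; 6:zapol {Adj}; 7:taipur {Conj}; 8:zei {Verb,Adj}.
Word 2 cannot be Adj — rule 2 would then fail for every completion. It is Verb.
Word 8 cannot be Verb — rule 4 would then fail for every completion. It is Adj.
Word 1 cannot be Adj — rule 3 would then fail for every completion. It is Verb.
The only consistent sequence is: Verb Verb Adj Verb Conj Adj Conj Adj.
Verifying each rule — rule 1 holds; rule 2 holds; rule 3 holds; rule 4 holds.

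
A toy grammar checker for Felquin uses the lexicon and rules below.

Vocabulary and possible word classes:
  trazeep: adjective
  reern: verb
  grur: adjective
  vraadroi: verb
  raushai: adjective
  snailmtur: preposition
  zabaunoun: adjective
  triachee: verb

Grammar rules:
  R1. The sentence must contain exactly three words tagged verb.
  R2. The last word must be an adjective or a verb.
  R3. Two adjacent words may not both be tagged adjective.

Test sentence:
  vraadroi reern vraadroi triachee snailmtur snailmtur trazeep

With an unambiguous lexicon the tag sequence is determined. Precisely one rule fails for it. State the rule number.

Fixed tagging: verb verb verb verb preposition preposition adjective.
Checking each rule: R1 fail, R2 pass, R3 pass.
Only rule 1 fails.

1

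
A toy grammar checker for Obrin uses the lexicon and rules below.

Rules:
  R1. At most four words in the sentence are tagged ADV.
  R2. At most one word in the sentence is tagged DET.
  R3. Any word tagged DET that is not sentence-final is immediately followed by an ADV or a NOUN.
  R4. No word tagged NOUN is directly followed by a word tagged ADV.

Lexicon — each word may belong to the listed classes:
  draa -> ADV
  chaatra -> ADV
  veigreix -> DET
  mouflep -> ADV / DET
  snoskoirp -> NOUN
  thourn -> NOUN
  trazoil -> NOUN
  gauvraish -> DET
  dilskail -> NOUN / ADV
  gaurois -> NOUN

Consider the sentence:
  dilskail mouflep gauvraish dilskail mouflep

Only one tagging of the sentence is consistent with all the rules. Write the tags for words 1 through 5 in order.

ADV ADV DET ADV ADV

Candidates per position — 1:dilskail {NOUN,ADV}; 2:mouflep {ADV,DET}; 3:gauvraish {DET}; 4:dilskail {NOUN,ADV}; 5:mouflep {ADV,DET}.
If word 2 were DET, no tagging could satisfy rule 2; so word 2 is ADV.
If word 5 were DET, no tagging could satisfy rule 2; so word 5 is ADV.
If word 1 were NOUN, no tagging could satisfy rule 4; so word 1 is ADV.
If word 4 were NOUN, no tagging could satisfy rule 4; so word 4 is ADV.
The only consistent sequence is: ADV ADV DET ADV ADV.
Verifying each rule — rule 1 holds; rule 2 holds; rule 3 holds; rule 4 holds.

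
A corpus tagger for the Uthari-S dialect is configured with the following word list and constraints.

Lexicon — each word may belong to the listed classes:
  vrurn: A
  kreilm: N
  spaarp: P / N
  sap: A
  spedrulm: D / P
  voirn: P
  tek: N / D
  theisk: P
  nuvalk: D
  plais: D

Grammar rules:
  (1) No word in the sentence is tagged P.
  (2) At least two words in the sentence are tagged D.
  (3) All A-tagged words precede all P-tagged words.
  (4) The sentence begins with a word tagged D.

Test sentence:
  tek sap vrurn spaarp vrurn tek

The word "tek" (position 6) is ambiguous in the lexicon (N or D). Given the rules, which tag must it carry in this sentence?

D

Candidates per position — 1:tek {N,D}; 2:sap {A}; 3:vrurn {A}; 4:spaarp {P,N}; 5:vrurn {A}; 6:tek {N,D}.
Position 1: N is ruled out by rule 2; that leaves D.
Position 4: P is ruled out by rule 1; that leaves N.
Position 6: N is ruled out by rule 2; that leaves D.
The unique satisfying tagging is: D A A N A D.
Checking: rule 1 satisfied; rule 2 satisfied; rule 3 satisfied; rule 4 satisfied.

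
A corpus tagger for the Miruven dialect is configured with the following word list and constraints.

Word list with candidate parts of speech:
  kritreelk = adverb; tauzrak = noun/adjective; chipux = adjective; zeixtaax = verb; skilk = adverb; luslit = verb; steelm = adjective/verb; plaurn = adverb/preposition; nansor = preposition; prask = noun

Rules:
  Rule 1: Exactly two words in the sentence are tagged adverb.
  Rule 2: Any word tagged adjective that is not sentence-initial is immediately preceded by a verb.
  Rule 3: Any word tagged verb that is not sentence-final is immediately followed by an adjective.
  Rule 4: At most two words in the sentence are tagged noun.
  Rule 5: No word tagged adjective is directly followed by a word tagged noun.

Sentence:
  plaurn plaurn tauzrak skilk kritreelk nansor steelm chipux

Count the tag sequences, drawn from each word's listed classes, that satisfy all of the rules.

Candidates per position — 1:plaurn {adverb,preposition}; 2:plaurn {adverb,preposition}; 3:tauzrak {noun,adjective}; 4:skilk {adverb}; 5:kritreelk {adverb}; 6:nansor {preposition}; 7:steelm {adjective,verb}; 8:chipux {adjective}.
There are 16 candidate sequences in total.
The sequences that satisfy every rule: preposition preposition noun adverb adverb preposition verb adjective.
Count = 1.

1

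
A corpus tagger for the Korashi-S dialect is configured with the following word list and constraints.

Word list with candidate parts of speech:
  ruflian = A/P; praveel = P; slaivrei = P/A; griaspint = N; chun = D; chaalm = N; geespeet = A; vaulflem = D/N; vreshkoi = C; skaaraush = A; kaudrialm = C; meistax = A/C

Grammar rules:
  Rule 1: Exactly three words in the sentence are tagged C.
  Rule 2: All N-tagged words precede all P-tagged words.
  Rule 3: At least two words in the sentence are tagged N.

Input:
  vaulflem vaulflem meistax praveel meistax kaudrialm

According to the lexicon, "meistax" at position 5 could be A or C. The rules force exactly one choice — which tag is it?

C

Candidates per position — 1:vaulflem {D,N}; 2:vaulflem {D,N}; 3:meistax {A,C}; 4:praveel {P}; 5:meistax {A,C}; 6:kaudrialm {C}.
Word 1 cannot be D — rule 3 would then fail for every completion. It is N.
Word 2 cannot be D — rule 3 would then fail for every completion. It is N.
Word 3 cannot be A — rule 1 would then fail for every completion. It is C.
Word 5 cannot be A — rule 1 would then fail for every completion. It is C.
That leaves exactly one tagging: N N C P C C.
Check: rule 1 satisfied; rule 2 satisfied; rule 3 satisfied.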